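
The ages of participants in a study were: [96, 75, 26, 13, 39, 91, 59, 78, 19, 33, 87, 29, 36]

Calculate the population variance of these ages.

810.3905

Step 1: Compute the mean: (96 + 75 + 26 + 13 + 39 + 91 + 59 + 78 + 19 + 33 + 87 + 29 + 36) / 13 = 52.3846
Step 2: Compute squared deviations from the mean:
  (96 - 52.3846)^2 = 1902.3018
  (75 - 52.3846)^2 = 511.4556
  (26 - 52.3846)^2 = 696.1479
  (13 - 52.3846)^2 = 1551.1479
  (39 - 52.3846)^2 = 179.1479
  (91 - 52.3846)^2 = 1491.1479
  (59 - 52.3846)^2 = 43.7633
  (78 - 52.3846)^2 = 656.1479
  (19 - 52.3846)^2 = 1114.5325
  (33 - 52.3846)^2 = 375.7633
  (87 - 52.3846)^2 = 1198.2249
  (29 - 52.3846)^2 = 546.8402
  (36 - 52.3846)^2 = 268.4556
Step 3: Sum of squared deviations = 10535.0769
Step 4: Population variance = 10535.0769 / 13 = 810.3905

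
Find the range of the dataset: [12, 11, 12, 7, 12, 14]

7

Step 1: Identify the maximum value: max = 14
Step 2: Identify the minimum value: min = 7
Step 3: Range = max - min = 14 - 7 = 7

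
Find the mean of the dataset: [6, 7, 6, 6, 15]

8

Step 1: Sum all values: 6 + 7 + 6 + 6 + 15 = 40
Step 2: Count the number of values: n = 5
Step 3: Mean = sum / n = 40 / 5 = 8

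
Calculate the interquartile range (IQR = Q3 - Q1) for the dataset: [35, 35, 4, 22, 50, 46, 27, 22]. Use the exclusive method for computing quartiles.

21.25

Step 1: Sort the data: [4, 22, 22, 27, 35, 35, 46, 50]
Step 2: n = 8
Step 3: Using the exclusive quartile method:
  Q1 = 22
  Q2 (median) = 31
  Q3 = 43.25
  IQR = Q3 - Q1 = 43.25 - 22 = 21.25
Step 4: IQR = 21.25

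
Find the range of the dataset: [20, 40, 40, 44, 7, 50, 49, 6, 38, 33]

44

Step 1: Identify the maximum value: max = 50
Step 2: Identify the minimum value: min = 6
Step 3: Range = max - min = 50 - 6 = 44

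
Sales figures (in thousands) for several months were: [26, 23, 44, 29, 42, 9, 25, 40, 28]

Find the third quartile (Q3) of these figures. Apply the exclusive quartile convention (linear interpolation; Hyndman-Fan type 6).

41

Step 1: Sort the data: [9, 23, 25, 26, 28, 29, 40, 42, 44]
Step 2: n = 9
Step 3: Using the exclusive quartile method:
  Q1 = 24
  Q2 (median) = 28
  Q3 = 41
  IQR = Q3 - Q1 = 41 - 24 = 17
Step 4: Q3 = 41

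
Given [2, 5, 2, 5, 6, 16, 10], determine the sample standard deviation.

4.9618

Step 1: Compute the mean: 6.5714
Step 2: Sum of squared deviations from the mean: 147.7143
Step 3: Sample variance = 147.7143 / 6 = 24.619
Step 4: Standard deviation = sqrt(24.619) = 4.9618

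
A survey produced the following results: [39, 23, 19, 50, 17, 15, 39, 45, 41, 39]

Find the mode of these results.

39

Step 1: Count the frequency of each value:
  15: appears 1 time(s)
  17: appears 1 time(s)
  19: appears 1 time(s)
  23: appears 1 time(s)
  39: appears 3 time(s)
  41: appears 1 time(s)
  45: appears 1 time(s)
  50: appears 1 time(s)
Step 2: The value 39 appears most frequently (3 times).
Step 3: Mode = 39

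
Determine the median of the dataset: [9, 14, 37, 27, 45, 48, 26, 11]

26.5

Step 1: Sort the data in ascending order: [9, 11, 14, 26, 27, 37, 45, 48]
Step 2: The number of values is n = 8.
Step 3: Since n is even, the median is the average of positions 4 and 5:
  Median = (26 + 27) / 2 = 26.5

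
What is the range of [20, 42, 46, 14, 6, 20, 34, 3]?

43

Step 1: Identify the maximum value: max = 46
Step 2: Identify the minimum value: min = 3
Step 3: Range = max - min = 46 - 3 = 43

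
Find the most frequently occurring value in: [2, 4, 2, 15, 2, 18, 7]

2

Step 1: Count the frequency of each value:
  2: appears 3 time(s)
  4: appears 1 time(s)
  7: appears 1 time(s)
  15: appears 1 time(s)
  18: appears 1 time(s)
Step 2: The value 2 appears most frequently (3 times).
Step 3: Mode = 2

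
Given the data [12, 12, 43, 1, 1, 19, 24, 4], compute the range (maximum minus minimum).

42

Step 1: Identify the maximum value: max = 43
Step 2: Identify the minimum value: min = 1
Step 3: Range = max - min = 43 - 1 = 42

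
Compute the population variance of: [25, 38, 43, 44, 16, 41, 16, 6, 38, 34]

162.29

Step 1: Compute the mean: (25 + 38 + 43 + 44 + 16 + 41 + 16 + 6 + 38 + 34) / 10 = 30.1
Step 2: Compute squared deviations from the mean:
  (25 - 30.1)^2 = 26.01
  (38 - 30.1)^2 = 62.41
  (43 - 30.1)^2 = 166.41
  (44 - 30.1)^2 = 193.21
  (16 - 30.1)^2 = 198.81
  (41 - 30.1)^2 = 118.81
  (16 - 30.1)^2 = 198.81
  (6 - 30.1)^2 = 580.81
  (38 - 30.1)^2 = 62.41
  (34 - 30.1)^2 = 15.21
Step 3: Sum of squared deviations = 1622.9
Step 4: Population variance = 1622.9 / 10 = 162.29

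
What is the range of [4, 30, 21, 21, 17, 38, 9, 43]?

39

Step 1: Identify the maximum value: max = 43
Step 2: Identify the minimum value: min = 4
Step 3: Range = max - min = 43 - 4 = 39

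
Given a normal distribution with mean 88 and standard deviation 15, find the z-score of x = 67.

-1.4

Step 1: Recall the z-score formula: z = (x - mu) / sigma
Step 2: Substitute values: z = (67 - 88) / 15
Step 3: z = -21 / 15 = -1.4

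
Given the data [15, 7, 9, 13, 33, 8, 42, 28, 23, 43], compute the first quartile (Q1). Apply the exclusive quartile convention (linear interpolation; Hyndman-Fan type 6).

8.75

Step 1: Sort the data: [7, 8, 9, 13, 15, 23, 28, 33, 42, 43]
Step 2: n = 10
Step 3: Using the exclusive quartile method:
  Q1 = 8.75
  Q2 (median) = 19
  Q3 = 35.25
  IQR = Q3 - Q1 = 35.25 - 8.75 = 26.5
Step 4: Q1 = 8.75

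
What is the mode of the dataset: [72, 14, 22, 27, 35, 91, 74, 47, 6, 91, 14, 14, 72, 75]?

14

Step 1: Count the frequency of each value:
  6: appears 1 time(s)
  14: appears 3 time(s)
  22: appears 1 time(s)
  27: appears 1 time(s)
  35: appears 1 time(s)
  47: appears 1 time(s)
  72: appears 2 time(s)
  74: appears 1 time(s)
  75: appears 1 time(s)
  91: appears 2 time(s)
Step 2: The value 14 appears most frequently (3 times).
Step 3: Mode = 14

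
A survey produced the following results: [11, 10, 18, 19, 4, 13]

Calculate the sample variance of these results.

30.7

Step 1: Compute the mean: (11 + 10 + 18 + 19 + 4 + 13) / 6 = 12.5
Step 2: Compute squared deviations from the mean:
  (11 - 12.5)^2 = 2.25
  (10 - 12.5)^2 = 6.25
  (18 - 12.5)^2 = 30.25
  (19 - 12.5)^2 = 42.25
  (4 - 12.5)^2 = 72.25
  (13 - 12.5)^2 = 0.25
Step 3: Sum of squared deviations = 153.5
Step 4: Sample variance = 153.5 / 5 = 30.7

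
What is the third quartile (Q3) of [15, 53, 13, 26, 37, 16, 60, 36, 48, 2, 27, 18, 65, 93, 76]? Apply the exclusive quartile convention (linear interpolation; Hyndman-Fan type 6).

60

Step 1: Sort the data: [2, 13, 15, 16, 18, 26, 27, 36, 37, 48, 53, 60, 65, 76, 93]
Step 2: n = 15
Step 3: Using the exclusive quartile method:
  Q1 = 16
  Q2 (median) = 36
  Q3 = 60
  IQR = Q3 - Q1 = 60 - 16 = 44
Step 4: Q3 = 60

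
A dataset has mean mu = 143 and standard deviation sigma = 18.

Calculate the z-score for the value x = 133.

-0.5556

Step 1: Recall the z-score formula: z = (x - mu) / sigma
Step 2: Substitute values: z = (133 - 143) / 18
Step 3: z = -10 / 18 = -0.5556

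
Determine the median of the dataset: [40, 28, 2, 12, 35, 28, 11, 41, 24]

28

Step 1: Sort the data in ascending order: [2, 11, 12, 24, 28, 28, 35, 40, 41]
Step 2: The number of values is n = 9.
Step 3: Since n is odd, the median is the middle value at position 5: 28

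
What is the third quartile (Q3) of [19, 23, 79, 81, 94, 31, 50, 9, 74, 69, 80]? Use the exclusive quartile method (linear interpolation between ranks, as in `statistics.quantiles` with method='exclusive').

80

Step 1: Sort the data: [9, 19, 23, 31, 50, 69, 74, 79, 80, 81, 94]
Step 2: n = 11
Step 3: Using the exclusive quartile method:
  Q1 = 23
  Q2 (median) = 69
  Q3 = 80
  IQR = Q3 - Q1 = 80 - 23 = 57
Step 4: Q3 = 80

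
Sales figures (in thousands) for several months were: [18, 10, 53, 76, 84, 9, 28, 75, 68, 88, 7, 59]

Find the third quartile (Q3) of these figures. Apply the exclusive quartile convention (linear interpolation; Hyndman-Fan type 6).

75.75

Step 1: Sort the data: [7, 9, 10, 18, 28, 53, 59, 68, 75, 76, 84, 88]
Step 2: n = 12
Step 3: Using the exclusive quartile method:
  Q1 = 12
  Q2 (median) = 56
  Q3 = 75.75
  IQR = Q3 - Q1 = 75.75 - 12 = 63.75
Step 4: Q3 = 75.75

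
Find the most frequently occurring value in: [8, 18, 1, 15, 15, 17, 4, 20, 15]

15

Step 1: Count the frequency of each value:
  1: appears 1 time(s)
  4: appears 1 time(s)
  8: appears 1 time(s)
  15: appears 3 time(s)
  17: appears 1 time(s)
  18: appears 1 time(s)
  20: appears 1 time(s)
Step 2: The value 15 appears most frequently (3 times).
Step 3: Mode = 15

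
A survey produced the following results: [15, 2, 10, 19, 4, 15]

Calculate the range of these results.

17

Step 1: Identify the maximum value: max = 19
Step 2: Identify the minimum value: min = 2
Step 3: Range = max - min = 19 - 2 = 17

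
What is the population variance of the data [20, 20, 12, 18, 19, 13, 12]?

12.2041

Step 1: Compute the mean: (20 + 20 + 12 + 18 + 19 + 13 + 12) / 7 = 16.2857
Step 2: Compute squared deviations from the mean:
  (20 - 16.2857)^2 = 13.7959
  (20 - 16.2857)^2 = 13.7959
  (12 - 16.2857)^2 = 18.3673
  (18 - 16.2857)^2 = 2.9388
  (19 - 16.2857)^2 = 7.3673
  (13 - 16.2857)^2 = 10.7959
  (12 - 16.2857)^2 = 18.3673
Step 3: Sum of squared deviations = 85.4286
Step 4: Population variance = 85.4286 / 7 = 12.2041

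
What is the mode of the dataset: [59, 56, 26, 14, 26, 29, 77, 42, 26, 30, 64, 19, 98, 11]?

26

Step 1: Count the frequency of each value:
  11: appears 1 time(s)
  14: appears 1 time(s)
  19: appears 1 time(s)
  26: appears 3 time(s)
  29: appears 1 time(s)
  30: appears 1 time(s)
  42: appears 1 time(s)
  56: appears 1 time(s)
  59: appears 1 time(s)
  64: appears 1 time(s)
  77: appears 1 time(s)
  98: appears 1 time(s)
Step 2: The value 26 appears most frequently (3 times).
Step 3: Mode = 26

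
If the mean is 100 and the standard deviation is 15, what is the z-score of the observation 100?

0

Step 1: Recall the z-score formula: z = (x - mu) / sigma
Step 2: Substitute values: z = (100 - 100) / 15
Step 3: z = 0 / 15 = 0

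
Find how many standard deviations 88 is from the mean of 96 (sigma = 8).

-1

Step 1: Recall the z-score formula: z = (x - mu) / sigma
Step 2: Substitute values: z = (88 - 96) / 8
Step 3: z = -8 / 8 = -1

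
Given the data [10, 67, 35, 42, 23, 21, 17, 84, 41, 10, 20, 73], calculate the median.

29

Step 1: Sort the data in ascending order: [10, 10, 17, 20, 21, 23, 35, 41, 42, 67, 73, 84]
Step 2: The number of values is n = 12.
Step 3: Since n is even, the median is the average of positions 6 and 7:
  Median = (23 + 35) / 2 = 29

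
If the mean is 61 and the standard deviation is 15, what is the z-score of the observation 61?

0

Step 1: Recall the z-score formula: z = (x - mu) / sigma
Step 2: Substitute values: z = (61 - 61) / 15
Step 3: z = 0 / 15 = 0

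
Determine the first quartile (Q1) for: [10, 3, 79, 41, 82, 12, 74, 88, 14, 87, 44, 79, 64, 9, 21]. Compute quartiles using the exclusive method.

12

Step 1: Sort the data: [3, 9, 10, 12, 14, 21, 41, 44, 64, 74, 79, 79, 82, 87, 88]
Step 2: n = 15
Step 3: Using the exclusive quartile method:
  Q1 = 12
  Q2 (median) = 44
  Q3 = 79
  IQR = Q3 - Q1 = 79 - 12 = 67
Step 4: Q1 = 12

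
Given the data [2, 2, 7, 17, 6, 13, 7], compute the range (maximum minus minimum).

15

Step 1: Identify the maximum value: max = 17
Step 2: Identify the minimum value: min = 2
Step 3: Range = max - min = 17 - 2 = 15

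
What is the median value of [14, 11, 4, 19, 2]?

11

Step 1: Sort the data in ascending order: [2, 4, 11, 14, 19]
Step 2: The number of values is n = 5.
Step 3: Since n is odd, the median is the middle value at position 3: 11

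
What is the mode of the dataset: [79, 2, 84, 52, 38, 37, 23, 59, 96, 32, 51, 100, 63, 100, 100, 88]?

100

Step 1: Count the frequency of each value:
  2: appears 1 time(s)
  23: appears 1 time(s)
  32: appears 1 time(s)
  37: appears 1 time(s)
  38: appears 1 time(s)
  51: appears 1 time(s)
  52: appears 1 time(s)
  59: appears 1 time(s)
  63: appears 1 time(s)
  79: appears 1 time(s)
  84: appears 1 time(s)
  88: appears 1 time(s)
  96: appears 1 time(s)
  100: appears 3 time(s)
Step 2: The value 100 appears most frequently (3 times).
Step 3: Mode = 100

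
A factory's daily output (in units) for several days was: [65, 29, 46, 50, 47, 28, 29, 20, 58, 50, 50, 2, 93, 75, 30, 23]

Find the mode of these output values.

50

Step 1: Count the frequency of each value:
  2: appears 1 time(s)
  20: appears 1 time(s)
  23: appears 1 time(s)
  28: appears 1 time(s)
  29: appears 2 time(s)
  30: appears 1 time(s)
  46: appears 1 time(s)
  47: appears 1 time(s)
  50: appears 3 time(s)
  58: appears 1 time(s)
  65: appears 1 time(s)
  75: appears 1 time(s)
  93: appears 1 time(s)
Step 2: The value 50 appears most frequently (3 times).
Step 3: Mode = 50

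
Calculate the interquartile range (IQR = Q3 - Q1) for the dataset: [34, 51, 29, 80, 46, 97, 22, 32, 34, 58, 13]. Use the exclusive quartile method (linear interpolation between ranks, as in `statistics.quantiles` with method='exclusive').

29

Step 1: Sort the data: [13, 22, 29, 32, 34, 34, 46, 51, 58, 80, 97]
Step 2: n = 11
Step 3: Using the exclusive quartile method:
  Q1 = 29
  Q2 (median) = 34
  Q3 = 58
  IQR = Q3 - Q1 = 58 - 29 = 29
Step 4: IQR = 29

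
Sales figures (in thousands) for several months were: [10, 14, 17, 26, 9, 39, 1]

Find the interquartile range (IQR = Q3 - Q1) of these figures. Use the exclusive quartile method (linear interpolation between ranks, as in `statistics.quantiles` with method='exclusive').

17

Step 1: Sort the data: [1, 9, 10, 14, 17, 26, 39]
Step 2: n = 7
Step 3: Using the exclusive quartile method:
  Q1 = 9
  Q2 (median) = 14
  Q3 = 26
  IQR = Q3 - Q1 = 26 - 9 = 17
Step 4: IQR = 17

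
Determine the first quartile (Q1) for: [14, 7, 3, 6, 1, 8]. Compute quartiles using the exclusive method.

2.5

Step 1: Sort the data: [1, 3, 6, 7, 8, 14]
Step 2: n = 6
Step 3: Using the exclusive quartile method:
  Q1 = 2.5
  Q2 (median) = 6.5
  Q3 = 9.5
  IQR = Q3 - Q1 = 9.5 - 2.5 = 7
Step 4: Q1 = 2.5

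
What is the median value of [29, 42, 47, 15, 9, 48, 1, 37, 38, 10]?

33

Step 1: Sort the data in ascending order: [1, 9, 10, 15, 29, 37, 38, 42, 47, 48]
Step 2: The number of values is n = 10.
Step 3: Since n is even, the median is the average of positions 5 and 6:
  Median = (29 + 37) / 2 = 33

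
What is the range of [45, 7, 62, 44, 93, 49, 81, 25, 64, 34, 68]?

86

Step 1: Identify the maximum value: max = 93
Step 2: Identify the minimum value: min = 7
Step 3: Range = max - min = 93 - 7 = 86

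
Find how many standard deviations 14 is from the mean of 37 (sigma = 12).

-1.9167

Step 1: Recall the z-score formula: z = (x - mu) / sigma
Step 2: Substitute values: z = (14 - 37) / 12
Step 3: z = -23 / 12 = -1.9167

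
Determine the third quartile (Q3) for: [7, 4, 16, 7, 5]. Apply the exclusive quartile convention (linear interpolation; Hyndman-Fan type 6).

11.5

Step 1: Sort the data: [4, 5, 7, 7, 16]
Step 2: n = 5
Step 3: Using the exclusive quartile method:
  Q1 = 4.5
  Q2 (median) = 7
  Q3 = 11.5
  IQR = Q3 - Q1 = 11.5 - 4.5 = 7
Step 4: Q3 = 11.5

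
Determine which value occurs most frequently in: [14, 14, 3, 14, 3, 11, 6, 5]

14

Step 1: Count the frequency of each value:
  3: appears 2 time(s)
  5: appears 1 time(s)
  6: appears 1 time(s)
  11: appears 1 time(s)
  14: appears 3 time(s)
Step 2: The value 14 appears most frequently (3 times).
Step 3: Mode = 14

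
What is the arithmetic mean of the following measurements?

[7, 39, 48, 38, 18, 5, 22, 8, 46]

25.6667

Step 1: Sum all values: 7 + 39 + 48 + 38 + 18 + 5 + 22 + 8 + 46 = 231
Step 2: Count the number of values: n = 9
Step 3: Mean = sum / n = 231 / 9 = 25.6667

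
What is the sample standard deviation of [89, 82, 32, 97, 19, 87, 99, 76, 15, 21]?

35.2485

Step 1: Compute the mean: 61.7
Step 2: Sum of squared deviations from the mean: 11182.1
Step 3: Sample variance = 11182.1 / 9 = 1242.4556
Step 4: Standard deviation = sqrt(1242.4556) = 35.2485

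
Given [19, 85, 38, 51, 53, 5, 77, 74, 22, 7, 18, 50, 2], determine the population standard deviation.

27.6283

Step 1: Compute the mean: 38.5385
Step 2: Sum of squared deviations from the mean: 9923.2308
Step 3: Population variance = 9923.2308 / 13 = 763.3254
Step 4: Standard deviation = sqrt(763.3254) = 27.6283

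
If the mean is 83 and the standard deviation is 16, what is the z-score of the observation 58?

-1.5625

Step 1: Recall the z-score formula: z = (x - mu) / sigma
Step 2: Substitute values: z = (58 - 83) / 16
Step 3: z = -25 / 16 = -1.5625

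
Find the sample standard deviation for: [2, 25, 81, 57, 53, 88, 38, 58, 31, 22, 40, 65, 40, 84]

25.2795

Step 1: Compute the mean: 48.8571
Step 2: Sum of squared deviations from the mean: 8307.7143
Step 3: Sample variance = 8307.7143 / 13 = 639.0549
Step 4: Standard deviation = sqrt(639.0549) = 25.2795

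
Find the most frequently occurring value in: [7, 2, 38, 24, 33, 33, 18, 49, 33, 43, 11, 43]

33

Step 1: Count the frequency of each value:
  2: appears 1 time(s)
  7: appears 1 time(s)
  11: appears 1 time(s)
  18: appears 1 time(s)
  24: appears 1 time(s)
  33: appears 3 time(s)
  38: appears 1 time(s)
  43: appears 2 time(s)
  49: appears 1 time(s)
Step 2: The value 33 appears most frequently (3 times).
Step 3: Mode = 33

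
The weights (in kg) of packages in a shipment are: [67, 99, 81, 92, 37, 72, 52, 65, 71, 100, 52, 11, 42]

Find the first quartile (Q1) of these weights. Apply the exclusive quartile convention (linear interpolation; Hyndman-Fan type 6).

47

Step 1: Sort the data: [11, 37, 42, 52, 52, 65, 67, 71, 72, 81, 92, 99, 100]
Step 2: n = 13
Step 3: Using the exclusive quartile method:
  Q1 = 47
  Q2 (median) = 67
  Q3 = 86.5
  IQR = Q3 - Q1 = 86.5 - 47 = 39.5
Step 4: Q1 = 47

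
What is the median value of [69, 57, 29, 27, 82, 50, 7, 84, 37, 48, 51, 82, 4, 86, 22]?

50

Step 1: Sort the data in ascending order: [4, 7, 22, 27, 29, 37, 48, 50, 51, 57, 69, 82, 82, 84, 86]
Step 2: The number of values is n = 15.
Step 3: Since n is odd, the median is the middle value at position 8: 50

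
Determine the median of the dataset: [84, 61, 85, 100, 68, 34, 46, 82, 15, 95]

75

Step 1: Sort the data in ascending order: [15, 34, 46, 61, 68, 82, 84, 85, 95, 100]
Step 2: The number of values is n = 10.
Step 3: Since n is even, the median is the average of positions 5 and 6:
  Median = (68 + 82) / 2 = 75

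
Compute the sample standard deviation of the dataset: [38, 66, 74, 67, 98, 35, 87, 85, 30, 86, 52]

23.4993

Step 1: Compute the mean: 65.2727
Step 2: Sum of squared deviations from the mean: 5522.1818
Step 3: Sample variance = 5522.1818 / 10 = 552.2182
Step 4: Standard deviation = sqrt(552.2182) = 23.4993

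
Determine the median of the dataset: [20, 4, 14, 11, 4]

11

Step 1: Sort the data in ascending order: [4, 4, 11, 14, 20]
Step 2: The number of values is n = 5.
Step 3: Since n is odd, the median is the middle value at position 3: 11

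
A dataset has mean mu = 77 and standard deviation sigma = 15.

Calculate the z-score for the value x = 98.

1.4

Step 1: Recall the z-score formula: z = (x - mu) / sigma
Step 2: Substitute values: z = (98 - 77) / 15
Step 3: z = 21 / 15 = 1.4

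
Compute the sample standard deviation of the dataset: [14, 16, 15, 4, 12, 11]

4.3359

Step 1: Compute the mean: 12
Step 2: Sum of squared deviations from the mean: 94
Step 3: Sample variance = 94 / 5 = 18.8
Step 4: Standard deviation = sqrt(18.8) = 4.3359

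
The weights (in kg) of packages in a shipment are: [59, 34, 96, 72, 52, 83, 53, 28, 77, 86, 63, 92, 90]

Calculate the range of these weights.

68

Step 1: Identify the maximum value: max = 96
Step 2: Identify the minimum value: min = 28
Step 3: Range = max - min = 96 - 28 = 68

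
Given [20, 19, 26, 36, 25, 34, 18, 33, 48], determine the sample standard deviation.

9.8587

Step 1: Compute the mean: 28.7778
Step 2: Sum of squared deviations from the mean: 777.5556
Step 3: Sample variance = 777.5556 / 8 = 97.1944
Step 4: Standard deviation = sqrt(97.1944) = 9.8587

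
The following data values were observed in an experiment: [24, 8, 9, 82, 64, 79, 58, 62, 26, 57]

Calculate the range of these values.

74

Step 1: Identify the maximum value: max = 82
Step 2: Identify the minimum value: min = 8
Step 3: Range = max - min = 82 - 8 = 74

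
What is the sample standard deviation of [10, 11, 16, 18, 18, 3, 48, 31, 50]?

16.6941

Step 1: Compute the mean: 22.7778
Step 2: Sum of squared deviations from the mean: 2229.5556
Step 3: Sample variance = 2229.5556 / 8 = 278.6944
Step 4: Standard deviation = sqrt(278.6944) = 16.6941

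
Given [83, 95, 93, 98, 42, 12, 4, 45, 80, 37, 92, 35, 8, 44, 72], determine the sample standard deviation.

33.5069

Step 1: Compute the mean: 56
Step 2: Sum of squared deviations from the mean: 15718
Step 3: Sample variance = 15718 / 14 = 1122.7143
Step 4: Standard deviation = sqrt(1122.7143) = 33.5069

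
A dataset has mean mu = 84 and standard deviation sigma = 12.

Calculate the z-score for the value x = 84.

0

Step 1: Recall the z-score formula: z = (x - mu) / sigma
Step 2: Substitute values: z = (84 - 84) / 12
Step 3: z = 0 / 12 = 0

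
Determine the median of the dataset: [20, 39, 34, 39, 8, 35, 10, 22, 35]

34

Step 1: Sort the data in ascending order: [8, 10, 20, 22, 34, 35, 35, 39, 39]
Step 2: The number of values is n = 9.
Step 3: Since n is odd, the median is the middle value at position 5: 34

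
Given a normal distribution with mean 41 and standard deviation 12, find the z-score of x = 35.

-0.5

Step 1: Recall the z-score formula: z = (x - mu) / sigma
Step 2: Substitute values: z = (35 - 41) / 12
Step 3: z = -6 / 12 = -0.5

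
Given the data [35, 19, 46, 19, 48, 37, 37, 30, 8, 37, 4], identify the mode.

37

Step 1: Count the frequency of each value:
  4: appears 1 time(s)
  8: appears 1 time(s)
  19: appears 2 time(s)
  30: appears 1 time(s)
  35: appears 1 time(s)
  37: appears 3 time(s)
  46: appears 1 time(s)
  48: appears 1 time(s)
Step 2: The value 37 appears most frequently (3 times).
Step 3: Mode = 37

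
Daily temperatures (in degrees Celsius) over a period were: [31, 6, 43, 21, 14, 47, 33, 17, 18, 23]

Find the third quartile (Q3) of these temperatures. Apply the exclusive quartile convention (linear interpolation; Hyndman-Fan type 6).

35.5

Step 1: Sort the data: [6, 14, 17, 18, 21, 23, 31, 33, 43, 47]
Step 2: n = 10
Step 3: Using the exclusive quartile method:
  Q1 = 16.25
  Q2 (median) = 22
  Q3 = 35.5
  IQR = Q3 - Q1 = 35.5 - 16.25 = 19.25
Step 4: Q3 = 35.5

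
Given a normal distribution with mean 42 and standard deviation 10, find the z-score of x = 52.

1

Step 1: Recall the z-score formula: z = (x - mu) / sigma
Step 2: Substitute values: z = (52 - 42) / 10
Step 3: z = 10 / 10 = 1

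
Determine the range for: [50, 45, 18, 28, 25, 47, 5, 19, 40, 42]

45

Step 1: Identify the maximum value: max = 50
Step 2: Identify the minimum value: min = 5
Step 3: Range = max - min = 50 - 5 = 45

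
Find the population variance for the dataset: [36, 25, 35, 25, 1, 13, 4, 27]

155.1875

Step 1: Compute the mean: (36 + 25 + 35 + 25 + 1 + 13 + 4 + 27) / 8 = 20.75
Step 2: Compute squared deviations from the mean:
  (36 - 20.75)^2 = 232.5625
  (25 - 20.75)^2 = 18.0625
  (35 - 20.75)^2 = 203.0625
  (25 - 20.75)^2 = 18.0625
  (1 - 20.75)^2 = 390.0625
  (13 - 20.75)^2 = 60.0625
  (4 - 20.75)^2 = 280.5625
  (27 - 20.75)^2 = 39.0625
Step 3: Sum of squared deviations = 1241.5
Step 4: Population variance = 1241.5 / 8 = 155.1875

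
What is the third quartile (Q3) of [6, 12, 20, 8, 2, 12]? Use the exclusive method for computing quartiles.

14

Step 1: Sort the data: [2, 6, 8, 12, 12, 20]
Step 2: n = 6
Step 3: Using the exclusive quartile method:
  Q1 = 5
  Q2 (median) = 10
  Q3 = 14
  IQR = Q3 - Q1 = 14 - 5 = 9
Step 4: Q3 = 14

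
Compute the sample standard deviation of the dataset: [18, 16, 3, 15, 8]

6.2849

Step 1: Compute the mean: 12
Step 2: Sum of squared deviations from the mean: 158
Step 3: Sample variance = 158 / 4 = 39.5
Step 4: Standard deviation = sqrt(39.5) = 6.2849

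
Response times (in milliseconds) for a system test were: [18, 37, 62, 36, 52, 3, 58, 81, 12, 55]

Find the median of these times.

44.5

Step 1: Sort the data in ascending order: [3, 12, 18, 36, 37, 52, 55, 58, 62, 81]
Step 2: The number of values is n = 10.
Step 3: Since n is even, the median is the average of positions 5 and 6:
  Median = (37 + 52) / 2 = 44.5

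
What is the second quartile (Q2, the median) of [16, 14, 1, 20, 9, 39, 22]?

16

Step 1: Sort the data: [1, 9, 14, 16, 20, 22, 39]
Step 2: n = 7
Step 3: Q2 is the median. Since n is odd, it is the middle value at position 4: 16
Step 4: Q2 = 16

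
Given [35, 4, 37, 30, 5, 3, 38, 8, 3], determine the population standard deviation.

15.3075

Step 1: Compute the mean: 18.1111
Step 2: Sum of squared deviations from the mean: 2108.8889
Step 3: Population variance = 2108.8889 / 9 = 234.321
Step 4: Standard deviation = sqrt(234.321) = 15.3075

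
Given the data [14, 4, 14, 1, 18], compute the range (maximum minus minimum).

17

Step 1: Identify the maximum value: max = 18
Step 2: Identify the minimum value: min = 1
Step 3: Range = max - min = 18 - 1 = 17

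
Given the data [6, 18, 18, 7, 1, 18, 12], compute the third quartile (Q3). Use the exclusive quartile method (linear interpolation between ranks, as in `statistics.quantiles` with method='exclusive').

18

Step 1: Sort the data: [1, 6, 7, 12, 18, 18, 18]
Step 2: n = 7
Step 3: Using the exclusive quartile method:
  Q1 = 6
  Q2 (median) = 12
  Q3 = 18
  IQR = Q3 - Q1 = 18 - 6 = 12
Step 4: Q3 = 18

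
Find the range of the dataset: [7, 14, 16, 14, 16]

9

Step 1: Identify the maximum value: max = 16
Step 2: Identify the minimum value: min = 7
Step 3: Range = max - min = 16 - 7 = 9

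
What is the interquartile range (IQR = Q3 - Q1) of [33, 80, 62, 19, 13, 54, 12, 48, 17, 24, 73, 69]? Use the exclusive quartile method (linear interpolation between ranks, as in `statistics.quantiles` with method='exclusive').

49.75

Step 1: Sort the data: [12, 13, 17, 19, 24, 33, 48, 54, 62, 69, 73, 80]
Step 2: n = 12
Step 3: Using the exclusive quartile method:
  Q1 = 17.5
  Q2 (median) = 40.5
  Q3 = 67.25
  IQR = Q3 - Q1 = 67.25 - 17.5 = 49.75
Step 4: IQR = 49.75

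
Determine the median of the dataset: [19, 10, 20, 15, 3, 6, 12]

12

Step 1: Sort the data in ascending order: [3, 6, 10, 12, 15, 19, 20]
Step 2: The number of values is n = 7.
Step 3: Since n is odd, the median is the middle value at position 4: 12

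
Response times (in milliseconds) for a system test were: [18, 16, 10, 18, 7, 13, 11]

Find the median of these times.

13

Step 1: Sort the data in ascending order: [7, 10, 11, 13, 16, 18, 18]
Step 2: The number of values is n = 7.
Step 3: Since n is odd, the median is the middle value at position 4: 13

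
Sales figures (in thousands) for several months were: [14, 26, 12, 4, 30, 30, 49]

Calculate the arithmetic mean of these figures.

23.5714

Step 1: Sum all values: 14 + 26 + 12 + 4 + 30 + 30 + 49 = 165
Step 2: Count the number of values: n = 7
Step 3: Mean = sum / n = 165 / 7 = 23.5714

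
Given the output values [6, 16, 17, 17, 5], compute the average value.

12.2

Step 1: Sum all values: 6 + 16 + 17 + 17 + 5 = 61
Step 2: Count the number of values: n = 5
Step 3: Mean = sum / n = 61 / 5 = 12.2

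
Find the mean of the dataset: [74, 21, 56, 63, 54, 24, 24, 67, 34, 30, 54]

45.5455

Step 1: Sum all values: 74 + 21 + 56 + 63 + 54 + 24 + 24 + 67 + 34 + 30 + 54 = 501
Step 2: Count the number of values: n = 11
Step 3: Mean = sum / n = 501 / 11 = 45.5455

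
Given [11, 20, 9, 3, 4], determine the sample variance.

46.3

Step 1: Compute the mean: (11 + 20 + 9 + 3 + 4) / 5 = 9.4
Step 2: Compute squared deviations from the mean:
  (11 - 9.4)^2 = 2.56
  (20 - 9.4)^2 = 112.36
  (9 - 9.4)^2 = 0.16
  (3 - 9.4)^2 = 40.96
  (4 - 9.4)^2 = 29.16
Step 3: Sum of squared deviations = 185.2
Step 4: Sample variance = 185.2 / 4 = 46.3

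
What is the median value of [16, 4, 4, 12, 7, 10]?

8.5

Step 1: Sort the data in ascending order: [4, 4, 7, 10, 12, 16]
Step 2: The number of values is n = 6.
Step 3: Since n is even, the median is the average of positions 3 and 4:
  Median = (7 + 10) / 2 = 8.5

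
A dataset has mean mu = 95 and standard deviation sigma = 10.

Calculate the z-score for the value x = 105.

1

Step 1: Recall the z-score formula: z = (x - mu) / sigma
Step 2: Substitute values: z = (105 - 95) / 10
Step 3: z = 10 / 10 = 1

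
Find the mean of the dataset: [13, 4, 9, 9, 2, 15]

8.6667

Step 1: Sum all values: 13 + 4 + 9 + 9 + 2 + 15 = 52
Step 2: Count the number of values: n = 6
Step 3: Mean = sum / n = 52 / 6 = 8.6667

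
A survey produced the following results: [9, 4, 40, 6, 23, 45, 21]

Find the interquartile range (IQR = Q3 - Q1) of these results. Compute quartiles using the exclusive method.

34

Step 1: Sort the data: [4, 6, 9, 21, 23, 40, 45]
Step 2: n = 7
Step 3: Using the exclusive quartile method:
  Q1 = 6
  Q2 (median) = 21
  Q3 = 40
  IQR = Q3 - Q1 = 40 - 6 = 34
Step 4: IQR = 34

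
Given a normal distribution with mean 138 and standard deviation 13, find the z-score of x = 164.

2

Step 1: Recall the z-score formula: z = (x - mu) / sigma
Step 2: Substitute values: z = (164 - 138) / 13
Step 3: z = 26 / 13 = 2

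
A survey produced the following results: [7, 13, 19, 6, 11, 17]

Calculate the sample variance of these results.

27.3667

Step 1: Compute the mean: (7 + 13 + 19 + 6 + 11 + 17) / 6 = 12.1667
Step 2: Compute squared deviations from the mean:
  (7 - 12.1667)^2 = 26.6944
  (13 - 12.1667)^2 = 0.6944
  (19 - 12.1667)^2 = 46.6944
  (6 - 12.1667)^2 = 38.0278
  (11 - 12.1667)^2 = 1.3611
  (17 - 12.1667)^2 = 23.3611
Step 3: Sum of squared deviations = 136.8333
Step 4: Sample variance = 136.8333 / 5 = 27.3667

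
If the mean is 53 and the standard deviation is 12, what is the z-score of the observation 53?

0

Step 1: Recall the z-score formula: z = (x - mu) / sigma
Step 2: Substitute values: z = (53 - 53) / 12
Step 3: z = 0 / 12 = 0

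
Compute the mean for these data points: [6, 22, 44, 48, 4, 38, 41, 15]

27.25

Step 1: Sum all values: 6 + 22 + 44 + 48 + 4 + 38 + 41 + 15 = 218
Step 2: Count the number of values: n = 8
Step 3: Mean = sum / n = 218 / 8 = 27.25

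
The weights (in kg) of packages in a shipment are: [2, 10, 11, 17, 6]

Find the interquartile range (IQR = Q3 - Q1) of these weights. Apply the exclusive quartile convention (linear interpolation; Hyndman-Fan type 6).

10

Step 1: Sort the data: [2, 6, 10, 11, 17]
Step 2: n = 5
Step 3: Using the exclusive quartile method:
  Q1 = 4
  Q2 (median) = 10
  Q3 = 14
  IQR = Q3 - Q1 = 14 - 4 = 10
Step 4: IQR = 10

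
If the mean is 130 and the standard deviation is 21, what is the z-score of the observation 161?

1.4762

Step 1: Recall the z-score formula: z = (x - mu) / sigma
Step 2: Substitute values: z = (161 - 130) / 21
Step 3: z = 31 / 21 = 1.4762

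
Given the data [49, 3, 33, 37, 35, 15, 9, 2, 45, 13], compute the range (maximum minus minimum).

47

Step 1: Identify the maximum value: max = 49
Step 2: Identify the minimum value: min = 2
Step 3: Range = max - min = 49 - 2 = 47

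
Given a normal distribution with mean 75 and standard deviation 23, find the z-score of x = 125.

2.1739

Step 1: Recall the z-score formula: z = (x - mu) / sigma
Step 2: Substitute values: z = (125 - 75) / 23
Step 3: z = 50 / 23 = 2.1739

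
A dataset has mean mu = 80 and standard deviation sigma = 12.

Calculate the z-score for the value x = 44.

-3

Step 1: Recall the z-score formula: z = (x - mu) / sigma
Step 2: Substitute values: z = (44 - 80) / 12
Step 3: z = -36 / 12 = -3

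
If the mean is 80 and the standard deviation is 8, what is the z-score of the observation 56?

-3

Step 1: Recall the z-score formula: z = (x - mu) / sigma
Step 2: Substitute values: z = (56 - 80) / 8
Step 3: z = -24 / 8 = -3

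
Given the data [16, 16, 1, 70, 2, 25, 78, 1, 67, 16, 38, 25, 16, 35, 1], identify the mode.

16

Step 1: Count the frequency of each value:
  1: appears 3 time(s)
  2: appears 1 time(s)
  16: appears 4 time(s)
  25: appears 2 time(s)
  35: appears 1 time(s)
  38: appears 1 time(s)
  67: appears 1 time(s)
  70: appears 1 time(s)
  78: appears 1 time(s)
Step 2: The value 16 appears most frequently (4 times).
Step 3: Mode = 16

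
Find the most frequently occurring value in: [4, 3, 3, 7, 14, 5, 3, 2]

3

Step 1: Count the frequency of each value:
  2: appears 1 time(s)
  3: appears 3 time(s)
  4: appears 1 time(s)
  5: appears 1 time(s)
  7: appears 1 time(s)
  14: appears 1 time(s)
Step 2: The value 3 appears most frequently (3 times).
Step 3: Mode = 3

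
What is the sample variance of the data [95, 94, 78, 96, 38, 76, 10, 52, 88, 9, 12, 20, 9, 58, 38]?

1186.2667

Step 1: Compute the mean: (95 + 94 + 78 + 96 + 38 + 76 + 10 + 52 + 88 + 9 + 12 + 20 + 9 + 58 + 38) / 15 = 51.5333
Step 2: Compute squared deviations from the mean:
  (95 - 51.5333)^2 = 1889.3511
  (94 - 51.5333)^2 = 1803.4178
  (78 - 51.5333)^2 = 700.4844
  (96 - 51.5333)^2 = 1977.2844
  (38 - 51.5333)^2 = 183.1511
  (76 - 51.5333)^2 = 598.6178
  (10 - 51.5333)^2 = 1725.0178
  (52 - 51.5333)^2 = 0.2178
  (88 - 51.5333)^2 = 1329.8178
  (9 - 51.5333)^2 = 1809.0844
  (12 - 51.5333)^2 = 1562.8844
  (20 - 51.5333)^2 = 994.3511
  (9 - 51.5333)^2 = 1809.0844
  (58 - 51.5333)^2 = 41.8178
  (38 - 51.5333)^2 = 183.1511
Step 3: Sum of squared deviations = 16607.7333
Step 4: Sample variance = 16607.7333 / 14 = 1186.2667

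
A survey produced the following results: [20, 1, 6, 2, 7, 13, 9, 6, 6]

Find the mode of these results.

6

Step 1: Count the frequency of each value:
  1: appears 1 time(s)
  2: appears 1 time(s)
  6: appears 3 time(s)
  7: appears 1 time(s)
  9: appears 1 time(s)
  13: appears 1 time(s)
  20: appears 1 time(s)
Step 2: The value 6 appears most frequently (3 times).
Step 3: Mode = 6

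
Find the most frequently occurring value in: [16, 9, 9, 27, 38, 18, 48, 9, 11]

9

Step 1: Count the frequency of each value:
  9: appears 3 time(s)
  11: appears 1 time(s)
  16: appears 1 time(s)
  18: appears 1 time(s)
  27: appears 1 time(s)
  38: appears 1 time(s)
  48: appears 1 time(s)
Step 2: The value 9 appears most frequently (3 times).
Step 3: Mode = 9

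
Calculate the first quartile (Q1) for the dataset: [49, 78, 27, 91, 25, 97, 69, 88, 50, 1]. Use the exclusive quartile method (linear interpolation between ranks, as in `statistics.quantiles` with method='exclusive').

26.5

Step 1: Sort the data: [1, 25, 27, 49, 50, 69, 78, 88, 91, 97]
Step 2: n = 10
Step 3: Using the exclusive quartile method:
  Q1 = 26.5
  Q2 (median) = 59.5
  Q3 = 88.75
  IQR = Q3 - Q1 = 88.75 - 26.5 = 62.25
Step 4: Q1 = 26.5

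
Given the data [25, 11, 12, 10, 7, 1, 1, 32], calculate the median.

10.5

Step 1: Sort the data in ascending order: [1, 1, 7, 10, 11, 12, 25, 32]
Step 2: The number of values is n = 8.
Step 3: Since n is even, the median is the average of positions 4 and 5:
  Median = (10 + 11) / 2 = 10.5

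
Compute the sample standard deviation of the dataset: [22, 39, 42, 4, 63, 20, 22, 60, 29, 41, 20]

18.0192

Step 1: Compute the mean: 32.9091
Step 2: Sum of squared deviations from the mean: 3246.9091
Step 3: Sample variance = 3246.9091 / 10 = 324.6909
Step 4: Standard deviation = sqrt(324.6909) = 18.0192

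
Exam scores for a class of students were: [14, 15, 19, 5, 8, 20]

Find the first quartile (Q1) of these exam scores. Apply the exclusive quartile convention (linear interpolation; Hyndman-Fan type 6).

7.25

Step 1: Sort the data: [5, 8, 14, 15, 19, 20]
Step 2: n = 6
Step 3: Using the exclusive quartile method:
  Q1 = 7.25
  Q2 (median) = 14.5
  Q3 = 19.25
  IQR = Q3 - Q1 = 19.25 - 7.25 = 12
Step 4: Q1 = 7.25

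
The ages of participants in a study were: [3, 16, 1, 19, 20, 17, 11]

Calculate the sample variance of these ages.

59.2857

Step 1: Compute the mean: (3 + 16 + 1 + 19 + 20 + 17 + 11) / 7 = 12.4286
Step 2: Compute squared deviations from the mean:
  (3 - 12.4286)^2 = 88.898
  (16 - 12.4286)^2 = 12.7551
  (1 - 12.4286)^2 = 130.6122
  (19 - 12.4286)^2 = 43.1837
  (20 - 12.4286)^2 = 57.3265
  (17 - 12.4286)^2 = 20.898
  (11 - 12.4286)^2 = 2.0408
Step 3: Sum of squared deviations = 355.7143
Step 4: Sample variance = 355.7143 / 6 = 59.2857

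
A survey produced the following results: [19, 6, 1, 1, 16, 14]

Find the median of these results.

10

Step 1: Sort the data in ascending order: [1, 1, 6, 14, 16, 19]
Step 2: The number of values is n = 6.
Step 3: Since n is even, the median is the average of positions 3 and 4:
  Median = (6 + 14) / 2 = 10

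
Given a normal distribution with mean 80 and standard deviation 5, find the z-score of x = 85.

1

Step 1: Recall the z-score formula: z = (x - mu) / sigma
Step 2: Substitute values: z = (85 - 80) / 5
Step 3: z = 5 / 5 = 1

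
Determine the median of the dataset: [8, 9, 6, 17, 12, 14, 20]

12

Step 1: Sort the data in ascending order: [6, 8, 9, 12, 14, 17, 20]
Step 2: The number of values is n = 7.
Step 3: Since n is odd, the median is the middle value at position 4: 12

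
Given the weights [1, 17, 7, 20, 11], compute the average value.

11.2

Step 1: Sum all values: 1 + 17 + 7 + 20 + 11 = 56
Step 2: Count the number of values: n = 5
Step 3: Mean = sum / n = 56 / 5 = 11.2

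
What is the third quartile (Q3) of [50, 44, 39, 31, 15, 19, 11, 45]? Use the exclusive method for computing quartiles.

44.75

Step 1: Sort the data: [11, 15, 19, 31, 39, 44, 45, 50]
Step 2: n = 8
Step 3: Using the exclusive quartile method:
  Q1 = 16
  Q2 (median) = 35
  Q3 = 44.75
  IQR = Q3 - Q1 = 44.75 - 16 = 28.75
Step 4: Q3 = 44.75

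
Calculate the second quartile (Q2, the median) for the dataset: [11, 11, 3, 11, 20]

11

Step 1: Sort the data: [3, 11, 11, 11, 20]
Step 2: n = 5
Step 3: Q2 is the median. Since n is odd, it is the middle value at position 3: 11
Step 4: Q2 = 11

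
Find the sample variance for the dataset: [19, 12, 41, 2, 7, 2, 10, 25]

175.3571

Step 1: Compute the mean: (19 + 12 + 41 + 2 + 7 + 2 + 10 + 25) / 8 = 14.75
Step 2: Compute squared deviations from the mean:
  (19 - 14.75)^2 = 18.0625
  (12 - 14.75)^2 = 7.5625
  (41 - 14.75)^2 = 689.0625
  (2 - 14.75)^2 = 162.5625
  (7 - 14.75)^2 = 60.0625
  (2 - 14.75)^2 = 162.5625
  (10 - 14.75)^2 = 22.5625
  (25 - 14.75)^2 = 105.0625
Step 3: Sum of squared deviations = 1227.5
Step 4: Sample variance = 1227.5 / 7 = 175.3571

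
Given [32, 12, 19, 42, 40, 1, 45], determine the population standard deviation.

15.6179

Step 1: Compute the mean: 27.2857
Step 2: Sum of squared deviations from the mean: 1707.4286
Step 3: Population variance = 1707.4286 / 7 = 243.9184
Step 4: Standard deviation = sqrt(243.9184) = 15.6179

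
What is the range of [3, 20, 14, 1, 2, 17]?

19

Step 1: Identify the maximum value: max = 20
Step 2: Identify the minimum value: min = 1
Step 3: Range = max - min = 20 - 1 = 19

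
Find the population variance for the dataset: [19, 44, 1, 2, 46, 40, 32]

315.0612

Step 1: Compute the mean: (19 + 44 + 1 + 2 + 46 + 40 + 32) / 7 = 26.2857
Step 2: Compute squared deviations from the mean:
  (19 - 26.2857)^2 = 53.0816
  (44 - 26.2857)^2 = 313.7959
  (1 - 26.2857)^2 = 639.3673
  (2 - 26.2857)^2 = 589.7959
  (46 - 26.2857)^2 = 388.6531
  (40 - 26.2857)^2 = 188.0816
  (32 - 26.2857)^2 = 32.6531
Step 3: Sum of squared deviations = 2205.4286
Step 4: Population variance = 2205.4286 / 7 = 315.0612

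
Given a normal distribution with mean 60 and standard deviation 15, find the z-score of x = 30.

-2

Step 1: Recall the z-score formula: z = (x - mu) / sigma
Step 2: Substitute values: z = (30 - 60) / 15
Step 3: z = -30 / 15 = -2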